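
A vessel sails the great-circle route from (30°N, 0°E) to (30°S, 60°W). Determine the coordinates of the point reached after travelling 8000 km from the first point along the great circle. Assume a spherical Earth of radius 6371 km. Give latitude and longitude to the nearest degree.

≈ (23°S, 51°W)

Write both endpoints as unit vectors p₁, p₂ with components (cos φ cos λ, cos φ sin λ, sin φ).
The central angle between the endpoints is δ = arccos(p₁·p₂) ≈ 1.445 rad (82.8°). The total great-circle distance is δ·R ≈ 1.445 × 6371 ≈ 9209 km, so the target fraction is f = 8000/9209 ≈ 0.869.
Interpolate at f ≈ 0.869 with slerp weights a = sin((1−f)δ)/sin δ ≈ 0.190, b = sin(fδ)/sin δ ≈ 0.958.
p = a·p₁ + b·p₂ ≈ (0.580, -0.719, -0.384); φ = arcsin(p_z) ≈ -22.59°, λ = atan2(p_y, p_x) ≈ -51.12°.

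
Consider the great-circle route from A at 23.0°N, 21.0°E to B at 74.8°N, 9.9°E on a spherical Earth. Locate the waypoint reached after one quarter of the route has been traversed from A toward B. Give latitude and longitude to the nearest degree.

≈ 36°N, 20°E

Convert each endpoint to a unit vector on the sphere (x = cos φ cos λ, y = cos φ sin λ, z = sin φ).
The central angle between the endpoints is δ = arccos(p₁·p₂) ≈ 0.910 rad (52.1°).
Interpolate at f = 1/4 with slerp weights a = sin((1−f)δ)/sin δ ≈ 0.799, b = sin(fδ)/sin δ ≈ 0.286.
p = a·p₁ + b·p₂ ≈ (0.760, 0.276, 0.588); φ = arcsin(p_z) ≈ 36.00°, λ = atan2(p_y, p_x) ≈ 19.98°.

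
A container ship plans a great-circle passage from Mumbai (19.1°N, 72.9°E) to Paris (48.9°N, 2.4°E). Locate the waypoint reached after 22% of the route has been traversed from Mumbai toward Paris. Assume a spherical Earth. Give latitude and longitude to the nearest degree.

≈ (29°N, 62°E)

Convert each endpoint to a unit vector on the sphere (x = cos φ cos λ, y = cos φ sin λ, z = sin φ).
The central angle between the endpoints is δ = arccos(p₁·p₂) ≈ 1.100 rad (63.0°).
Interpolate at f = 0.22 with slerp weights a = sin((1−f)δ)/sin δ ≈ 0.849, b = sin(fδ)/sin δ ≈ 0.269.
p = a·p₁ + b·p₂ ≈ (0.412, 0.774, 0.480); φ = arcsin(p_z) ≈ 28.71°, λ = atan2(p_y, p_x) ≈ 61.95°.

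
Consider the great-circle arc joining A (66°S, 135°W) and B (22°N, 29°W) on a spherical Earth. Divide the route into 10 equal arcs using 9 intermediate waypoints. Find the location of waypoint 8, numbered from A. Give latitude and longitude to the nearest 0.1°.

≈ (0.8°N, 39.0°W)

From cos δ = sin φ₁ sin φ₂ + cos φ₁ cos φ₂ cos Δλ, the central angle is δ ≈ 2.033 rad (116.5°).
Interpolate at f = 8/10 with slerp weights a = sin((1−f)δ)/sin δ ≈ 0.442, b = sin(fδ)/sin δ ≈ 1.116.
p = a·p₁ + b·p₂ ≈ (0.778, -0.629, 0.014); φ = arcsin(p_z) ≈ 0.81°, λ = atan2(p_y, p_x) ≈ -38.95°.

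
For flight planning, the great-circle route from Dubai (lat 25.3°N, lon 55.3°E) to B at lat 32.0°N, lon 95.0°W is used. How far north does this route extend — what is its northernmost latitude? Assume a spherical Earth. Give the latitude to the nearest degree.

≈ 65°N

The great circle lies in the plane with unit normal n̂ = (p₁ × p₂)/|p₁ × p₂|.
Here n̂_z ≈ -0.423; the vertex latitude is φ_max = arccos|n̂_z| ≈ 65.0°.
Check via Clairaut: cos φ_max = |cos φ₁| · sin C = cos(25.3°)·sin(27.9°) ≈ 0.423, again giving ≈ 65.0°.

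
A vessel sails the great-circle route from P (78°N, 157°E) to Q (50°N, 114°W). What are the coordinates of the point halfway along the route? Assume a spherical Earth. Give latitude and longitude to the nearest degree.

≈ (69°N, 132°W)

Convert each endpoint to a unit vector on the sphere (x = cos φ cos λ, y = cos φ sin λ, z = sin φ).
The central angle between the endpoints is δ = arccos(p₁·p₂) ≈ 0.720 rad (41.3°).
Interpolate at f = 1/2 with slerp weights a = sin((1−f)δ)/sin δ ≈ 0.534, b = sin(fδ)/sin δ ≈ 0.534.
p = a·p₁ + b·p₂ ≈ (-0.242, -0.270, 0.932); φ = arcsin(p_z) ≈ 68.73°, λ = atan2(p_y, p_x) ≈ -131.83°.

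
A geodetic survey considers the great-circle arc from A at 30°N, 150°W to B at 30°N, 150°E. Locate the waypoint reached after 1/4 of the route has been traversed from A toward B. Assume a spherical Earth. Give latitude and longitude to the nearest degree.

The haversine formula gives a central angle δ ≈ 0.896 rad (51.3°) between the endpoints.
Interpolate at f = 1/4 with slerp weights a = sin((1−f)δ)/sin δ ≈ 0.797, b = sin(fδ)/sin δ ≈ 0.284.
p = a·p₁ + b·p₂ ≈ (-0.811, -0.222, 0.541); φ = arcsin(p_z) ≈ 32.74°, λ = atan2(p_y, p_x) ≈ -164.69°.

≈ 33°N, 165°W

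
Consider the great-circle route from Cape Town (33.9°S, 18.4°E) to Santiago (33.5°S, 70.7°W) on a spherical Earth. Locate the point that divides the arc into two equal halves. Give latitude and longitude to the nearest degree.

From cos δ = sin φ₁ sin φ₂ + cos φ₁ cos φ₂ cos Δλ, the central angle is δ ≈ 1.246 rad (71.4°).
Interpolate at f = 1/2 with slerp weights a = sin((1−f)δ)/sin δ ≈ 0.616, b = sin(fδ)/sin δ ≈ 0.616.
p = a·p₁ + b·p₂ ≈ (0.655, -0.323, -0.683); φ = arcsin(p_z) ≈ -43.10°, λ = atan2(p_y, p_x) ≈ -26.28°.

≈ 43°S, 26°W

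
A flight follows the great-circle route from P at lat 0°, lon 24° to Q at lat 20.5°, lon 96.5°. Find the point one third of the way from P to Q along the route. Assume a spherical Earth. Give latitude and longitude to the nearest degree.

The haversine formula gives a central angle δ ≈ 1.285 rad (73.6°) between the endpoints.
Interpolate at f = 1/3 with slerp weights a = sin((1−f)δ)/sin δ ≈ 0.788, b = sin(fδ)/sin δ ≈ 0.433.
p = a·p₁ + b·p₂ ≈ (0.674, 0.723, 0.152); φ = arcsin(p_z) ≈ 8.72°, λ = atan2(p_y, p_x) ≈ 47.04°.

≈ lat 9°, lon 47°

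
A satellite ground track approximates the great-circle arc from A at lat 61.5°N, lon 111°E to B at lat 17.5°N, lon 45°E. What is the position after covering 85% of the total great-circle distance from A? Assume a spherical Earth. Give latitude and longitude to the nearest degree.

Convert each endpoint to a unit vector on the sphere (x = cos φ cos λ, y = cos φ sin λ, z = sin φ).
The central angle between the endpoints is δ = arccos(p₁·p₂) ≈ 1.105 rad (63.3°).
Interpolate at f = 0.85 with slerp weights a = sin((1−f)δ)/sin δ ≈ 0.185, b = sin(fδ)/sin δ ≈ 0.903.
p = a·p₁ + b·p₂ ≈ (0.578, 0.691, 0.434); φ = arcsin(p_z) ≈ 25.72°, λ = atan2(p_y, p_x) ≈ 50.13°.

≈ lat 26°N, lon 50°E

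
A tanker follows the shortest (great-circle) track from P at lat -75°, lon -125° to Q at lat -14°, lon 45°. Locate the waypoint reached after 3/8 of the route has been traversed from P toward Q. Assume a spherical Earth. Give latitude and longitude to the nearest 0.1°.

Convert each endpoint to a unit vector on the sphere (x = cos φ cos λ, y = cos φ sin λ, z = sin φ).
The central angle between the endpoints is δ = arccos(p₁·p₂) ≈ 1.584 rad (90.8°).
Interpolate at f = 3/8 with slerp weights a = sin((1−f)δ)/sin δ ≈ 0.836, b = sin(fδ)/sin δ ≈ 0.560.
p = a·p₁ + b·p₂ ≈ (0.260, 0.207, -0.943); φ = arcsin(p_z) ≈ -70.60°, λ = atan2(p_y, p_x) ≈ 38.50°.

≈ lat -70.6°, lon 38.5°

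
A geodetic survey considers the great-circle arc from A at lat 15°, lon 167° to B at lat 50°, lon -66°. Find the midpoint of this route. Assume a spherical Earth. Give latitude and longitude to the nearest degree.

Write both endpoints as unit vectors p₁, p₂ with components (cos φ cos λ, cos φ sin λ, sin φ).
The central angle between the endpoints is δ = arccos(p₁·p₂) ≈ 1.747 rad (100.1°).
Interpolate at f = 1/2 with slerp weights a = sin((1−f)δ)/sin δ ≈ 0.779, b = sin(fδ)/sin δ ≈ 0.779.
p = a·p₁ + b·p₂ ≈ (-0.529, -0.288, 0.798); φ = arcsin(p_z) ≈ 52.94°, λ = atan2(p_y, p_x) ≈ -151.44°.

≈ lat 53°, lon -151°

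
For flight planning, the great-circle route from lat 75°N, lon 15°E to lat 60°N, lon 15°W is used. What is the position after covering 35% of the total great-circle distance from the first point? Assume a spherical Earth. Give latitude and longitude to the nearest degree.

The haversine formula gives a central angle δ ≈ 0.322 rad (18.5°) between the endpoints.
Interpolate at f = 0.35 with slerp weights a = sin((1−f)δ)/sin δ ≈ 0.657, b = sin(fδ)/sin δ ≈ 0.355.
p = a·p₁ + b·p₂ ≈ (0.336, -0.002, 0.942); φ = arcsin(p_z) ≈ 70.38°, λ = atan2(p_y, p_x) ≈ -0.34°.

≈ lat 70°N, lon 0°E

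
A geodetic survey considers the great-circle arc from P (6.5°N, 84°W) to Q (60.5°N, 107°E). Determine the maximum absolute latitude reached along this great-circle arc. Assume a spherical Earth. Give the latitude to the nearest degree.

The great circle lies in the plane with unit normal n̂ = (p₁ × p₂)/|p₁ × p₂|.
Here n̂_z ≈ -0.101; the vertex latitude is φ_max = arccos|n̂_z| ≈ 84.2°.

≈ 84°N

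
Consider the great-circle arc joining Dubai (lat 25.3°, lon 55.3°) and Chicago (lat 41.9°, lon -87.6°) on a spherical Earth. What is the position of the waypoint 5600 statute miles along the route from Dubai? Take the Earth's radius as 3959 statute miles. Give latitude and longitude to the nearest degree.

≈ lat 59°, lon -62°

From cos δ = sin φ₁ sin φ₂ + cos φ₁ cos φ₂ cos Δλ, the central angle is δ ≈ 1.825 rad (104.6°). The total great-circle distance is δ·R ≈ 1.825 × 3959 ≈ 7224 mi, so the target fraction is f = 5600/7224 ≈ 0.775.
Interpolate at f ≈ 0.775 with slerp weights a = sin((1−f)δ)/sin δ ≈ 0.412, b = sin(fδ)/sin δ ≈ 1.021.
p = a·p₁ + b·p₂ ≈ (0.244, -0.453, 0.858); φ = arcsin(p_z) ≈ 59.06°, λ = atan2(p_y, p_x) ≈ -61.68°.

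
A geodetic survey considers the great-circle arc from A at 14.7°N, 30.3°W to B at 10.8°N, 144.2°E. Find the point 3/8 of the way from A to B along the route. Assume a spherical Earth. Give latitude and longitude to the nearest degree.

The haversine formula gives a central angle δ ≈ 2.686 rad (153.9°) between the endpoints.
Interpolate at f = 3/8 with slerp weights a = sin((1−f)δ)/sin δ ≈ 2.262, b = sin(fδ)/sin δ ≈ 1.923.
p = a·p₁ + b·p₂ ≈ (0.356, 0.001, 0.934); φ = arcsin(p_z) ≈ 69.12°, λ = atan2(p_y, p_x) ≈ 0.24°.

≈ 69°N, 0°E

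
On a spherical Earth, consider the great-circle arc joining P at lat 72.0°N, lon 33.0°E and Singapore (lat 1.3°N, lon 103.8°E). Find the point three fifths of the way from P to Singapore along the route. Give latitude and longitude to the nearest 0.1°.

≈ lat 32.8°N, lon 92.8°E

From cos δ = sin φ₁ sin φ₂ + cos φ₁ cos φ₂ cos Δλ, the central angle is δ ≈ 1.447 rad (82.9°).
Interpolate at f = 3/5 with slerp weights a = sin((1−f)δ)/sin δ ≈ 0.551, b = sin(fδ)/sin δ ≈ 0.769.
p = a·p₁ + b·p₂ ≈ (-0.041, 0.840, 0.542); φ = arcsin(p_z) ≈ 32.81°, λ = atan2(p_y, p_x) ≈ 92.76°.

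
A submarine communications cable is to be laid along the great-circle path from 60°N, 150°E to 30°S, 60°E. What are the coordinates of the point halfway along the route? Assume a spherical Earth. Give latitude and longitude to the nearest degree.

≈ 20°N, 90°E

From cos δ = sin φ₁ sin φ₂ + cos φ₁ cos φ₂ cos Δλ, the central angle is δ ≈ 2.019 rad (115.7°).
Interpolate at f = 1/2 with slerp weights a = sin((1−f)δ)/sin δ ≈ 0.939, b = sin(fδ)/sin δ ≈ 0.939.
p = a·p₁ + b·p₂ ≈ (0.000, 0.939, 0.344); φ = arcsin(p_z) ≈ 20.10°, λ = atan2(p_y, p_x) ≈ 90.00°.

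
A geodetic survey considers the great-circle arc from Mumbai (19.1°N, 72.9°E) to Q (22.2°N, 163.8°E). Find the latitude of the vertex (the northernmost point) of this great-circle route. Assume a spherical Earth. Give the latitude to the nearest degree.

The great circle lies in the plane with unit normal n̂ = (p₁ × p₂)/|p₁ × p₂|.
Here n̂_z ≈ +0.880; the vertex latitude is φ_max = arccos|n̂_z| ≈ 28.3°.
Check via Clairaut: cos φ_max = |cos φ₁| · sin C = cos(19.1°)·sin(68.7°) ≈ 0.880, again giving ≈ 28.3°.

≈ 28°N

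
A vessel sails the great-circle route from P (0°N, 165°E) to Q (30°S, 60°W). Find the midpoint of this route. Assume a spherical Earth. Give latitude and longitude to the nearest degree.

≈ (35°S, 137°W)

Convert each endpoint to a unit vector on the sphere (x = cos φ cos λ, y = cos φ sin λ, z = sin φ).
The central angle between the endpoints is δ = arccos(p₁·p₂) ≈ 2.230 rad (127.8°).
Interpolate at f = 1/2 with slerp weights a = sin((1−f)δ)/sin δ ≈ 1.136, b = sin(fδ)/sin δ ≈ 1.136.
p = a·p₁ + b·p₂ ≈ (-0.605, -0.558, -0.568); φ = arcsin(p_z) ≈ -34.60°, λ = atan2(p_y, p_x) ≈ -137.33°.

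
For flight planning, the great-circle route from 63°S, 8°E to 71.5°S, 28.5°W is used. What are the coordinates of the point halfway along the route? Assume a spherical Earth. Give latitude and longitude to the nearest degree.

≈ 68°S, 7°W

Convert each endpoint to a unit vector on the sphere (x = cos φ cos λ, y = cos φ sin λ, z = sin φ).
The central angle between the endpoints is δ = arccos(p₁·p₂) ≈ 0.281 rad (16.1°).
Interpolate at f = 1/2 with slerp weights a = sin((1−f)δ)/sin δ ≈ 0.505, b = sin(fδ)/sin δ ≈ 0.505.
p = a·p₁ + b·p₂ ≈ (0.368, -0.045, -0.929); φ = arcsin(p_z) ≈ -68.25°, λ = atan2(p_y, p_x) ≈ -6.91°.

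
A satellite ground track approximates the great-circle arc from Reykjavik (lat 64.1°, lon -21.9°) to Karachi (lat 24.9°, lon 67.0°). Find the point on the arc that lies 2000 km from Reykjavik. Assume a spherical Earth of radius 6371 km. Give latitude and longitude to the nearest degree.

The haversine formula gives a central angle δ ≈ 1.174 rad (67.3°) between the endpoints. The total great-circle distance is δ·R ≈ 1.174 × 6371 ≈ 7480 km, so the target fraction is f = 2000/7480 ≈ 0.267.
Interpolate at f ≈ 0.267 with slerp weights a = sin((1−f)δ)/sin δ ≈ 0.822, b = sin(fδ)/sin δ ≈ 0.335.
p = a·p₁ + b·p₂ ≈ (0.452, 0.146, 0.880); φ = arcsin(p_z) ≈ 61.67°, λ = atan2(p_y, p_x) ≈ 17.87°.

≈ lat 62°, lon 18°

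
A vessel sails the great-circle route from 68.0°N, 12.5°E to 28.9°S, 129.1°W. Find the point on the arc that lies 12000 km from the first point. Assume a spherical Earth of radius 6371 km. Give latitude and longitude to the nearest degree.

The haversine formula gives a central angle δ ≈ 2.353 rad (134.8°) between the endpoints. The total great-circle distance is δ·R ≈ 2.353 × 6371 ≈ 14993 km, so the target fraction is f = 12000/14993 ≈ 0.800.
Interpolate at f ≈ 0.800 with slerp weights a = sin((1−f)δ)/sin δ ≈ 0.638, b = sin(fδ)/sin δ ≈ 1.342.
p = a·p₁ + b·p₂ ≈ (-0.507, -0.860, -0.057); φ = arcsin(p_z) ≈ -3.24°, λ = atan2(p_y, p_x) ≈ -120.54°.

≈ 3°S, 121°W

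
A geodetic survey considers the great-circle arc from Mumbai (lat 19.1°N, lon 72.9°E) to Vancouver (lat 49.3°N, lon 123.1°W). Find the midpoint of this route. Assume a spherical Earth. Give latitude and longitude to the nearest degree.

From cos δ = sin φ₁ sin φ₂ + cos φ₁ cos φ₂ cos Δλ, the central angle is δ ≈ 1.922 rad (110.1°).
Interpolate at f = 1/2 with slerp weights a = sin((1−f)δ)/sin δ ≈ 0.873, b = sin(fδ)/sin δ ≈ 0.873.
p = a·p₁ + b·p₂ ≈ (-0.068, 0.312, 0.948); φ = arcsin(p_z) ≈ 71.39°, λ = atan2(p_y, p_x) ≈ 102.37°.

≈ lat 71°N, lon 102°E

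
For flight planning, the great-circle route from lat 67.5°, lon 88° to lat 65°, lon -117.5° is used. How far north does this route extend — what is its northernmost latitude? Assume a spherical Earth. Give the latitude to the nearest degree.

The great circle lies in the plane with unit normal n̂ = (p₁ × p₂)/|p₁ × p₂|.
Here n̂_z ≈ +0.096; the vertex latitude is φ_max = arccos|n̂_z| ≈ 84.5°.

≈ 84°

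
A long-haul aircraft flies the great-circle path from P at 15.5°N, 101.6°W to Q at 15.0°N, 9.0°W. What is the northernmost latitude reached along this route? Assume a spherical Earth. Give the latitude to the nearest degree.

≈ 22°N

The great circle lies in the plane with unit normal n̂ = (p₁ × p₂)/|p₁ × p₂|.
Here n̂_z ≈ +0.930; the vertex latitude is φ_max = arccos|n̂_z| ≈ 21.5°.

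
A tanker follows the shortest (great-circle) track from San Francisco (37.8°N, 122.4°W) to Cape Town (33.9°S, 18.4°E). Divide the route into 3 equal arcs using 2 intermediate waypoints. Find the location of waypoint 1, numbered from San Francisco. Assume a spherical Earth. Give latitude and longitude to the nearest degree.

≈ (20°N, 69°W)

The haversine formula gives a central angle δ ≈ 2.587 rad (148.2°) between the endpoints.
Interpolate at f = 1/3 with slerp weights a = sin((1−f)δ)/sin δ ≈ 1.876, b = sin(fδ)/sin δ ≈ 1.442.
p = a·p₁ + b·p₂ ≈ (0.341, -0.874, 0.346); φ = arcsin(p_z) ≈ 20.23°, λ = atan2(p_y, p_x) ≈ -68.68°.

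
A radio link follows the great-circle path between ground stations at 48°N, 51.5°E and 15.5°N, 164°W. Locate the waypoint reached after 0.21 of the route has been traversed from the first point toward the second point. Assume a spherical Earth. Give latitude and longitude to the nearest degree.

Convert each endpoint to a unit vector on the sphere (x = cos φ cos λ, y = cos φ sin λ, z = sin φ).
The central angle between the endpoints is δ = arccos(p₁·p₂) ≈ 1.903 rad (109.0°).
Interpolate at f = 0.21 with slerp weights a = sin((1−f)δ)/sin δ ≈ 1.056, b = sin(fδ)/sin δ ≈ 0.412.
p = a·p₁ + b·p₂ ≈ (0.058, 0.443, 0.894); φ = arcsin(p_z) ≈ 63.43°, λ = atan2(p_y, p_x) ≈ 82.50°.

≈ 63°N, 83°E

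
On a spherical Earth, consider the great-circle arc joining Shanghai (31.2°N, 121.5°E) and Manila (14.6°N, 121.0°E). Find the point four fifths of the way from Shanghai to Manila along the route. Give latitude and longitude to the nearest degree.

Convert each endpoint to a unit vector on the sphere (x = cos φ cos λ, y = cos φ sin λ, z = sin φ).
The central angle between the endpoints is δ = arccos(p₁·p₂) ≈ 0.290 rad (16.6°).
Interpolate at f = 4/5 with slerp weights a = sin((1−f)δ)/sin δ ≈ 0.203, b = sin(fδ)/sin δ ≈ 0.804.
p = a·p₁ + b·p₂ ≈ (-0.491, 0.815, 0.308); φ = arcsin(p_z) ≈ 17.92°, λ = atan2(p_y, p_x) ≈ 121.09°.

≈ 18°N, 121°E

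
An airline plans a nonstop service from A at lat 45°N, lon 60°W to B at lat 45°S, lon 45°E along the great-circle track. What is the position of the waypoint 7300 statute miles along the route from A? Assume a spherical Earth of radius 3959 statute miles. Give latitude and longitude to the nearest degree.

≈ lat 31°S, lon 21°E

Write both endpoints as unit vectors p₁, p₂ with components (cos φ cos λ, cos φ sin λ, sin φ).
The central angle between the endpoints is δ = arccos(p₁·p₂) ≈ 2.252 rad (129.0°). The total great-circle distance is δ·R ≈ 2.252 × 3959 ≈ 8914 mi, so the target fraction is f = 7300/8914 ≈ 0.819.
Interpolate at f ≈ 0.819 with slerp weights a = sin((1−f)δ)/sin δ ≈ 0.510, b = sin(fδ)/sin δ ≈ 1.239.
p = a·p₁ + b·p₂ ≈ (0.800, 0.307, -0.515); φ = arcsin(p_z) ≈ -31.03°, λ = atan2(p_y, p_x) ≈ 21.00°.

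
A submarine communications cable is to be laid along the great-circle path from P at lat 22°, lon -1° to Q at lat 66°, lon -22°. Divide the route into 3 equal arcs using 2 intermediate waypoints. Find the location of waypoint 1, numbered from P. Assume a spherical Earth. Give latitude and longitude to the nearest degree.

From cos δ = sin φ₁ sin φ₂ + cos φ₁ cos φ₂ cos Δλ, the central angle is δ ≈ 0.803 rad (46.0°).
Interpolate at f = 1/3 with slerp weights a = sin((1−f)δ)/sin δ ≈ 0.709, b = sin(fδ)/sin δ ≈ 0.368.
p = a·p₁ + b·p₂ ≈ (0.796, -0.067, 0.602); φ = arcsin(p_z) ≈ 36.98°, λ = atan2(p_y, p_x) ≈ -4.85°.

≈ lat 37°, lon -5°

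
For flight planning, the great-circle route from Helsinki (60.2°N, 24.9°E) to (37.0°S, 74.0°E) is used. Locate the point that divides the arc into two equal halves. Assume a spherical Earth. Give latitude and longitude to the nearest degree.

≈ (13°N, 56°E)

Write both endpoints as unit vectors p₁, p₂ with components (cos φ cos λ, cos φ sin λ, sin φ).
The central angle between the endpoints is δ = arccos(p₁·p₂) ≈ 1.836 rad (105.2°).
Interpolate at f = 1/2 with slerp weights a = sin((1−f)δ)/sin δ ≈ 0.823, b = sin(fδ)/sin δ ≈ 0.823.
p = a·p₁ + b·p₂ ≈ (0.552, 0.804, 0.219); φ = arcsin(p_z) ≈ 12.65°, λ = atan2(p_y, p_x) ≈ 55.52°.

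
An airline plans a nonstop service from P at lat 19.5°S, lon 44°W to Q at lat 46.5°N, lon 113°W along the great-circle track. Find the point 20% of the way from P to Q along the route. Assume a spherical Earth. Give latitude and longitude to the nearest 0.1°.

≈ lat 5.3°S, lon 55.6°W

The haversine formula gives a central angle δ ≈ 1.580 rad (90.6°) between the endpoints.
Interpolate at f = 0.20 with slerp weights a = sin((1−f)δ)/sin δ ≈ 0.953, b = sin(fδ)/sin δ ≈ 0.311.
p = a·p₁ + b·p₂ ≈ (0.563, -0.821, -0.093); φ = arcsin(p_z) ≈ -5.32°, λ = atan2(p_y, p_x) ≈ -55.57°.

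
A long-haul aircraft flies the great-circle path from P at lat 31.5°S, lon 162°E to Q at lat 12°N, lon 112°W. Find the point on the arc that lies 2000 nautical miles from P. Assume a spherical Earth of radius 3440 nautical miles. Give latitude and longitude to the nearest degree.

≈ lat 20°S, lon 163°W

Convert each endpoint to a unit vector on the sphere (x = cos φ cos λ, y = cos φ sin λ, z = sin φ).
The central angle between the endpoints is δ = arccos(p₁·p₂) ≈ 1.621 rad (92.9°). The total great-circle distance is δ·R ≈ 1.621 × 3440 ≈ 5577 nmi, so the target fraction is f = 2000/5577 ≈ 0.359.
Interpolate at f ≈ 0.359 with slerp weights a = sin((1−f)δ)/sin δ ≈ 0.863, b = sin(fδ)/sin δ ≈ 0.550.
p = a·p₁ + b·p₂ ≈ (-0.902, -0.271, -0.337); φ = arcsin(p_z) ≈ -19.68°, λ = atan2(p_y, p_x) ≈ -163.26°.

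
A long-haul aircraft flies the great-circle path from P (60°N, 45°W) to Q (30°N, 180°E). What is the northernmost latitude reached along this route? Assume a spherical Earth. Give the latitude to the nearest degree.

The great circle lies in the plane with unit normal n̂ = (p₁ × p₂)/|p₁ × p₂|.
Here n̂_z ≈ -0.309; the vertex latitude is φ_max = arccos|n̂_z| ≈ 72.0°.
Check via Clairaut: cos φ_max = |cos φ₁| · sin C = cos(60.0°)·sin(38.1°) ≈ 0.309, again giving ≈ 72.0°.

≈ 72°N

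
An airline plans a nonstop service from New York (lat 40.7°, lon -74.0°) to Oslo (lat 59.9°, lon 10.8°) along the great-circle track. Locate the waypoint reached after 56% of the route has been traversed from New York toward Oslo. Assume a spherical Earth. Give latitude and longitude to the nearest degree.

Convert each endpoint to a unit vector on the sphere (x = cos φ cos λ, y = cos φ sin λ, z = sin φ).
The central angle between the endpoints is δ = arccos(p₁·p₂) ≈ 0.929 rad (53.2°).
Interpolate at f = 0.56 with slerp weights a = sin((1−f)δ)/sin δ ≈ 0.496, b = sin(fδ)/sin δ ≈ 0.621.
p = a·p₁ + b·p₂ ≈ (0.409, -0.303, 0.860); φ = arcsin(p_z) ≈ 59.37°, λ = atan2(p_y, p_x) ≈ -36.53°.

≈ lat 59°, lon -37°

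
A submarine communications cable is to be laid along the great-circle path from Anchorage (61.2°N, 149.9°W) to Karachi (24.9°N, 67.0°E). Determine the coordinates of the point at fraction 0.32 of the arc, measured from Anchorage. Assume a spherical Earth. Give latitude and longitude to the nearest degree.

≈ 74°N, 136°E

Convert each endpoint to a unit vector on the sphere (x = cos φ cos λ, y = cos φ sin λ, z = sin φ).
The central angle between the endpoints is δ = arccos(p₁·p₂) ≈ 1.551 rad (88.9°).
Interpolate at f = 0.32 with slerp weights a = sin((1−f)δ)/sin δ ≈ 0.870, b = sin(fδ)/sin δ ≈ 0.476.
p = a·p₁ + b·p₂ ≈ (-0.194, 0.188, 0.963); φ = arcsin(p_z) ≈ 74.36°, λ = atan2(p_y, p_x) ≈ 135.94°.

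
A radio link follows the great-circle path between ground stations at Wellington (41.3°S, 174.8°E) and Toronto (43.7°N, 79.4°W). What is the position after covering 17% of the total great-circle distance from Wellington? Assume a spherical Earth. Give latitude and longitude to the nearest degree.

≈ 29°S, 164°W

Convert each endpoint to a unit vector on the sphere (x = cos φ cos λ, y = cos φ sin λ, z = sin φ).
The central angle between the endpoints is δ = arccos(p₁·p₂) ≈ 2.219 rad (127.1°).
Interpolate at f = 0.17 with slerp weights a = sin((1−f)δ)/sin δ ≈ 1.209, b = sin(fδ)/sin δ ≈ 0.462.
p = a·p₁ + b·p₂ ≈ (-0.843, -0.246, -0.478); φ = arcsin(p_z) ≈ -28.59°, λ = atan2(p_y, p_x) ≈ -163.72°.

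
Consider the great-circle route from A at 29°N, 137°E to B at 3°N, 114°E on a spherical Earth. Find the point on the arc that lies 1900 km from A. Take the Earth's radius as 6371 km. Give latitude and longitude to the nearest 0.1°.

From cos δ = sin φ₁ sin φ₂ + cos φ₁ cos φ₂ cos Δλ, the central angle is δ ≈ 0.593 rad (34.0°). The total great-circle distance is δ·R ≈ 0.593 × 6371 ≈ 3777 km, so the target fraction is f = 1900/3777 ≈ 0.503.
Interpolate at f ≈ 0.503 with slerp weights a = sin((1−f)δ)/sin δ ≈ 0.520, b = sin(fδ)/sin δ ≈ 0.526.
p = a·p₁ + b·p₂ ≈ (-0.546, 0.790, 0.279); φ = arcsin(p_z) ≈ 16.23°, λ = atan2(p_y, p_x) ≈ 124.66°.

≈ 16.2°N, 124.7°E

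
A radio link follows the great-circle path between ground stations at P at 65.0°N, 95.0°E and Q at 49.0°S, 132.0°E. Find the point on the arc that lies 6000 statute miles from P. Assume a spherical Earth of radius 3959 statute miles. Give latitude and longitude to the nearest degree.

Write both endpoints as unit vectors p₁, p₂ with components (cos φ cos λ, cos φ sin λ, sin φ).
The central angle between the endpoints is δ = arccos(p₁·p₂) ≈ 2.052 rad (117.6°). The total great-circle distance is δ·R ≈ 2.052 × 3959 ≈ 8123 mi, so the target fraction is f = 6000/8123 ≈ 0.739.
Interpolate at f ≈ 0.739 with slerp weights a = sin((1−f)δ)/sin δ ≈ 0.576, b = sin(fδ)/sin δ ≈ 1.126.
p = a·p₁ + b·p₂ ≈ (-0.516, 0.792, -0.328); φ = arcsin(p_z) ≈ -19.13°, λ = atan2(p_y, p_x) ≈ 123.08°.

≈ 19°S, 123°E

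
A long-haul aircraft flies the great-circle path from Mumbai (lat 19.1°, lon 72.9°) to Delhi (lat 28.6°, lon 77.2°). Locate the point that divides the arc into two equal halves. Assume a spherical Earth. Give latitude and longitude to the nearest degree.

Convert each endpoint to a unit vector on the sphere (x = cos φ cos λ, y = cos φ sin λ, z = sin φ).
The central angle between the endpoints is δ = arccos(p₁·p₂) ≈ 0.179 rad (10.3°).
Interpolate at f = 1/2 with slerp weights a = sin((1−f)δ)/sin δ ≈ 0.502, b = sin(fδ)/sin δ ≈ 0.502.
p = a·p₁ + b·p₂ ≈ (0.237, 0.883, 0.405); φ = arcsin(p_z) ≈ 23.86°, λ = atan2(p_y, p_x) ≈ 74.97°.

≈ lat 24°, lon 75°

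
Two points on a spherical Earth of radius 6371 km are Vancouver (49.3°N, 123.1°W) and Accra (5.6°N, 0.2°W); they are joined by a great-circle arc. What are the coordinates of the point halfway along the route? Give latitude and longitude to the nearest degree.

Convert each endpoint to a unit vector on the sphere (x = cos φ cos λ, y = cos φ sin λ, z = sin φ).
The central angle between the endpoints is δ = arccos(p₁·p₂) ≈ 1.853 rad (106.2°).
Interpolate at f = 1/2 with slerp weights a = sin((1−f)δ)/sin δ ≈ 0.832, b = sin(fδ)/sin δ ≈ 0.832.
p = a·p₁ + b·p₂ ≈ (0.532, -0.458, 0.712); φ = arcsin(p_z) ≈ 45.43°, λ = atan2(p_y, p_x) ≈ -40.70°.

≈ 45°N, 41°W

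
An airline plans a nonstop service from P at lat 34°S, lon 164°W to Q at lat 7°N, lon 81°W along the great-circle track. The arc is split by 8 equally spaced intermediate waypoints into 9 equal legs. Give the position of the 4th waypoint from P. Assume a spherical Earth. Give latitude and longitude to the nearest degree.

≈ lat 20°S, lon 122°W

Convert each endpoint to a unit vector on the sphere (x = cos φ cos λ, y = cos φ sin λ, z = sin φ).
The central angle between the endpoints is δ = arccos(p₁·p₂) ≈ 1.539 rad (88.2°).
Interpolate at f = 4/9 with slerp weights a = sin((1−f)δ)/sin δ ≈ 0.755, b = sin(fδ)/sin δ ≈ 0.632.
p = a·p₁ + b·p₂ ≈ (-0.503, -0.792, -0.345); φ = arcsin(p_z) ≈ -20.19°, λ = atan2(p_y, p_x) ≈ -122.43°.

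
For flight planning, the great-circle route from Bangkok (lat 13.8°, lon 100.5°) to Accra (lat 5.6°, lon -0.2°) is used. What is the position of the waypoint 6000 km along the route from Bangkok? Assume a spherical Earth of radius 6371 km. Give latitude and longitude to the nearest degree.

The haversine formula gives a central angle δ ≈ 1.728 rad (99.0°) between the endpoints. The total great-circle distance is δ·R ≈ 1.728 × 6371 ≈ 11007 km, so the target fraction is f = 6000/11007 ≈ 0.545.
Interpolate at f ≈ 0.545 with slerp weights a = sin((1−f)δ)/sin δ ≈ 0.716, b = sin(fδ)/sin δ ≈ 0.819.
p = a·p₁ + b·p₂ ≈ (0.688, 0.681, 0.251); φ = arcsin(p_z) ≈ 14.52°, λ = atan2(p_y, p_x) ≈ 44.71°.

≈ lat 15°, lon 45°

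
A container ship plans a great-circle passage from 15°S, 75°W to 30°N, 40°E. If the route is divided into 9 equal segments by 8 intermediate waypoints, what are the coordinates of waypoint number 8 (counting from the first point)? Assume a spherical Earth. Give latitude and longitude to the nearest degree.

≈ 29°N, 25°E

Write both endpoints as unit vectors p₁, p₂ with components (cos φ cos λ, cos φ sin λ, sin φ).
The central angle between the endpoints is δ = arccos(p₁·p₂) ≈ 2.075 rad (118.9°).
Interpolate at f = 8/9 with slerp weights a = sin((1−f)δ)/sin δ ≈ 0.261, b = sin(fδ)/sin δ ≈ 1.100.
p = a·p₁ + b·p₂ ≈ (0.795, 0.369, 0.482); φ = arcsin(p_z) ≈ 28.83°, λ = atan2(p_y, p_x) ≈ 24.88°.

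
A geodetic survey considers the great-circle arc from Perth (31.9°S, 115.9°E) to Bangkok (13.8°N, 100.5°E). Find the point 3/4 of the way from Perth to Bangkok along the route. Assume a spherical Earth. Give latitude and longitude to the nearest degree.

Convert each endpoint to a unit vector on the sphere (x = cos φ cos λ, y = cos φ sin λ, z = sin φ).
The central angle between the endpoints is δ = arccos(p₁·p₂) ≈ 0.838 rad (48.0°).
Interpolate at f = 3/4 with slerp weights a = sin((1−f)δ)/sin δ ≈ 0.280, b = sin(fδ)/sin δ ≈ 0.791.
p = a·p₁ + b·p₂ ≈ (-0.244, 0.969, 0.041); φ = arcsin(p_z) ≈ 2.34°, λ = atan2(p_y, p_x) ≈ 104.12°.

≈ (2°N, 104°E)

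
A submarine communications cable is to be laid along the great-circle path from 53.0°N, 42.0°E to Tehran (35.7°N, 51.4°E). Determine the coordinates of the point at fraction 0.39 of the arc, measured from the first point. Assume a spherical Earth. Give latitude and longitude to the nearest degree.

Convert each endpoint to a unit vector on the sphere (x = cos φ cos λ, y = cos φ sin λ, z = sin φ).
The central angle between the endpoints is δ = arccos(p₁·p₂) ≈ 0.323 rad (18.5°).
Interpolate at f = 0.39 with slerp weights a = sin((1−f)δ)/sin δ ≈ 0.617, b = sin(fδ)/sin δ ≈ 0.396.
p = a·p₁ + b·p₂ ≈ (0.476, 0.500, 0.724); φ = arcsin(p_z) ≈ 46.35°, λ = atan2(p_y, p_x) ≈ 46.36°.

≈ 46°N, 46°E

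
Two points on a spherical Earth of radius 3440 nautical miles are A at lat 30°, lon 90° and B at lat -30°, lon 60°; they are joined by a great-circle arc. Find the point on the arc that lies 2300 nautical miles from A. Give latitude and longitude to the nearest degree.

≈ lat -5°, lon 73°

Convert each endpoint to a unit vector on the sphere (x = cos φ cos λ, y = cos φ sin λ, z = sin φ).
The central angle between the endpoints is δ = arccos(p₁·p₂) ≈ 1.160 rad (66.5°). The total great-circle distance is δ·R ≈ 1.160 × 3440 ≈ 3990 nmi, so the target fraction is f = 2300/3990 ≈ 0.576.
Interpolate at f ≈ 0.576 with slerp weights a = sin((1−f)δ)/sin δ ≈ 0.515, b = sin(fδ)/sin δ ≈ 0.676.
p = a·p₁ + b·p₂ ≈ (0.293, 0.953, -0.081); φ = arcsin(p_z) ≈ -4.64°, λ = atan2(p_y, p_x) ≈ 72.92°.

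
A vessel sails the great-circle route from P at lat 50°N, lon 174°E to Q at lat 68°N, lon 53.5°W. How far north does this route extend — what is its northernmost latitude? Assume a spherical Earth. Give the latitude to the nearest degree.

The great circle lies in the plane with unit normal n̂ = (p₁ × p₂)/|p₁ × p₂|.
Here n̂_z ≈ +0.212; the vertex latitude is φ_max = arccos|n̂_z| ≈ 77.8°.
Check via Clairaut: cos φ_max = |cos φ₁| · sin C = cos(50.0°)·sin(19.3°) ≈ 0.212, again giving ≈ 77.8°.

≈ 78°N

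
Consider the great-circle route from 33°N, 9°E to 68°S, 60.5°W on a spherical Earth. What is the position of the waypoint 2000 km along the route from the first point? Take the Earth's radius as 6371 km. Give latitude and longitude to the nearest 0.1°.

≈ 16.2°N, 1.9°E

The haversine formula gives a central angle δ ≈ 1.977 rad (113.3°) between the endpoints. The total great-circle distance is δ·R ≈ 1.977 × 6371 ≈ 12594 km, so the target fraction is f = 2000/12594 ≈ 0.159.
Interpolate at f ≈ 0.159 with slerp weights a = sin((1−f)δ)/sin δ ≈ 1.084, b = sin(fδ)/sin δ ≈ 0.336.
p = a·p₁ + b·p₂ ≈ (0.960, 0.033, 0.279); φ = arcsin(p_z) ≈ 16.18°, λ = atan2(p_y, p_x) ≈ 1.95°.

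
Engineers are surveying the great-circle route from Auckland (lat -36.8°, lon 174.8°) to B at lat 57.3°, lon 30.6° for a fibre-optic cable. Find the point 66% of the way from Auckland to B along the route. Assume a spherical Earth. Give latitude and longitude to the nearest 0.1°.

The haversine formula gives a central angle δ ≈ 2.596 rad (148.8°) between the endpoints.
Interpolate at f = 0.66 with slerp weights a = sin((1−f)δ)/sin δ ≈ 1.489, b = sin(fδ)/sin δ ≈ 1.908.
p = a·p₁ + b·p₂ ≈ (-0.300, 0.633, 0.714); φ = arcsin(p_z) ≈ 45.54°, λ = atan2(p_y, p_x) ≈ 115.38°.

≈ lat 45.5°, lon 115.4°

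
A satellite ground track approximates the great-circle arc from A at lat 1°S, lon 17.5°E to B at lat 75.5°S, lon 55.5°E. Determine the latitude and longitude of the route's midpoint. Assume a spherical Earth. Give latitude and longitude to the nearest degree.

Write both endpoints as unit vectors p₁, p₂ with components (cos φ cos λ, cos φ sin λ, sin φ).
The central angle between the endpoints is δ = arccos(p₁·p₂) ≈ 1.355 rad (77.6°).
Interpolate at f = 1/2 with slerp weights a = sin((1−f)δ)/sin δ ≈ 0.642, b = sin(fδ)/sin δ ≈ 0.642.
p = a·p₁ + b·p₂ ≈ (0.703, 0.325, -0.632); φ = arcsin(p_z) ≈ -39.23°, λ = atan2(p_y, p_x) ≈ 24.84°.

≈ lat 39°S, lon 25°E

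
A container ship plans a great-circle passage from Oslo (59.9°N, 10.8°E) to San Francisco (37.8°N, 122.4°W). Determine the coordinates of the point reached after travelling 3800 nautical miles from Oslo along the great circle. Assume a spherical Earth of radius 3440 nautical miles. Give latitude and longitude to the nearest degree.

≈ 48°N, 116°W

Write both endpoints as unit vectors p₁, p₂ with components (cos φ cos λ, cos φ sin λ, sin φ).
The central angle between the endpoints is δ = arccos(p₁·p₂) ≈ 1.309 rad (75.0°). The total great-circle distance is δ·R ≈ 1.309 × 3440 ≈ 4502 nmi, so the target fraction is f = 3800/4502 ≈ 0.844.
Interpolate at f ≈ 0.844 with slerp weights a = sin((1−f)δ)/sin δ ≈ 0.210, b = sin(fδ)/sin δ ≈ 0.925.
p = a·p₁ + b·p₂ ≈ (-0.288, -0.597, 0.748); φ = arcsin(p_z) ≈ 48.46°, λ = atan2(p_y, p_x) ≈ -115.75°.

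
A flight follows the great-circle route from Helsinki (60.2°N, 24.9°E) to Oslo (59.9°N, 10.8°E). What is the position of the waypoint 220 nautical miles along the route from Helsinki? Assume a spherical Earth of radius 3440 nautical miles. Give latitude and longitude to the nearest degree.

From cos δ = sin φ₁ sin φ₂ + cos φ₁ cos φ₂ cos Δλ, the central angle is δ ≈ 0.123 rad (7.0°). The total great-circle distance is δ·R ≈ 0.123 × 3440 ≈ 422 nmi, so the target fraction is f = 220/422 ≈ 0.521.
Interpolate at f ≈ 0.521 with slerp weights a = sin((1−f)δ)/sin δ ≈ 0.480, b = sin(fδ)/sin δ ≈ 0.522.
p = a·p₁ + b·p₂ ≈ (0.473, 0.149, 0.868); φ = arcsin(p_z) ≈ 60.23°, λ = atan2(p_y, p_x) ≈ 17.52°.

≈ 60°N, 18°E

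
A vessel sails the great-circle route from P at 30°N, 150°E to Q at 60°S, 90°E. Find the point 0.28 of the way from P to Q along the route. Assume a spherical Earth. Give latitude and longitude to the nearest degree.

From cos δ = sin φ₁ sin φ₂ + cos φ₁ cos φ₂ cos Δλ, the central angle is δ ≈ 1.789 rad (102.5°).
Interpolate at f = 0.28 with slerp weights a = sin((1−f)δ)/sin δ ≈ 0.984, b = sin(fδ)/sin δ ≈ 0.492.
p = a·p₁ + b·p₂ ≈ (-0.738, 0.672, 0.066); φ = arcsin(p_z) ≈ 3.77°, λ = atan2(p_y, p_x) ≈ 137.67°.

≈ 4°N, 138°E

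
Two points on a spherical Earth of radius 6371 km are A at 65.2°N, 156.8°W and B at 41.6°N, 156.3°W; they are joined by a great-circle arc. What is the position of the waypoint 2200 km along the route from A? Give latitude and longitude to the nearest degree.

≈ 45°N, 156°W

Convert each endpoint to a unit vector on the sphere (x = cos φ cos λ, y = cos φ sin λ, z = sin φ).
The central angle between the endpoints is δ = arccos(p₁·p₂) ≈ 0.412 rad (23.6°). The total great-circle distance is δ·R ≈ 0.412 × 6371 ≈ 2624 km, so the target fraction is f = 2200/2624 ≈ 0.838.
Interpolate at f ≈ 0.838 with slerp weights a = sin((1−f)δ)/sin δ ≈ 0.166, b = sin(fδ)/sin δ ≈ 0.845.
p = a·p₁ + b·p₂ ≈ (-0.643, -0.282, 0.712); φ = arcsin(p_z) ≈ 45.42°, λ = atan2(p_y, p_x) ≈ -156.35°.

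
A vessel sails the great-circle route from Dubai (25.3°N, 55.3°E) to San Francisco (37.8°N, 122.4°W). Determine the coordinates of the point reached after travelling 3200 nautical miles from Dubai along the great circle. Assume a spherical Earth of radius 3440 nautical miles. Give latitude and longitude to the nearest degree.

From cos δ = sin φ₁ sin φ₂ + cos φ₁ cos φ₂ cos Δλ, the central angle is δ ≈ 2.040 rad (116.9°). The total great-circle distance is δ·R ≈ 2.040 × 3440 ≈ 7016 nmi, so the target fraction is f = 3200/7016 ≈ 0.456.
Interpolate at f ≈ 0.456 with slerp weights a = sin((1−f)δ)/sin δ ≈ 1.004, b = sin(fδ)/sin δ ≈ 0.899.
p = a·p₁ + b·p₂ ≈ (0.136, 0.146, 0.980); φ = arcsin(p_z) ≈ 78.47°, λ = atan2(p_y, p_x) ≈ 47.11°.

≈ 78°N, 47°E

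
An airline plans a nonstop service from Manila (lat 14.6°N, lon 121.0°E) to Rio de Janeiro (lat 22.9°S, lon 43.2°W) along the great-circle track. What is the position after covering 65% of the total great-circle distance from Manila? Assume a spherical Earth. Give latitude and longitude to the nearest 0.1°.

The haversine formula gives a central angle δ ≈ 2.843 rad (162.9°) between the endpoints.
Interpolate at f = 0.65 with slerp weights a = sin((1−f)δ)/sin δ ≈ 2.854, b = sin(fδ)/sin δ ≈ 3.273.
p = a·p₁ + b·p₂ ≈ (0.775, 0.304, -0.554); φ = arcsin(p_z) ≈ -33.64°, λ = atan2(p_y, p_x) ≈ 21.41°.

≈ lat 33.6°S, lon 21.4°E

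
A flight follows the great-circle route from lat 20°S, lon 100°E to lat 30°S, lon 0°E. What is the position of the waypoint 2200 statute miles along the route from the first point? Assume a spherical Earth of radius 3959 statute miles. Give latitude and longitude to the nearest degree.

The haversine formula gives a central angle δ ≈ 1.541 rad (88.3°) between the endpoints. The total great-circle distance is δ·R ≈ 1.541 × 3959 ≈ 6101 mi, so the target fraction is f = 2200/6101 ≈ 0.361.
Interpolate at f ≈ 0.361 with slerp weights a = sin((1−f)δ)/sin δ ≈ 0.834, b = sin(fδ)/sin δ ≈ 0.528.
p = a·p₁ + b·p₂ ≈ (0.321, 0.772, -0.549); φ = arcsin(p_z) ≈ -33.30°, λ = atan2(p_y, p_x) ≈ 67.41°.

≈ lat 33°S, lon 67°E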